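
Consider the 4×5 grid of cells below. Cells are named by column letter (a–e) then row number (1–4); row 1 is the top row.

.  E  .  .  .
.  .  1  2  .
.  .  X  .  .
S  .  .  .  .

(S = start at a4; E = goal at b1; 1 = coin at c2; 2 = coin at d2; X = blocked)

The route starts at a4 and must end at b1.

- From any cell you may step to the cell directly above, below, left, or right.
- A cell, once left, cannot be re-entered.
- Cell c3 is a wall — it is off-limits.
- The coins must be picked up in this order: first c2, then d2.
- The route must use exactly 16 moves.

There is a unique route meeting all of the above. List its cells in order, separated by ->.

a4 -> b4 -> b3 -> a3 -> a2 -> b2 -> c2 -> d2 -> d3 -> d4 -> e4 -> e3 -> e2 -> e1 -> d1 -> c1 -> b1

The waypoints must appear in the order c2, d2, with no cell reused.
Route from a4: right to b4, up to b3, left to a3, up to a2, 3× right (reaching d2), 2× down (reaching d4), right to e4, 3× up (reaching e1), 3× left (reaching b1) — 16 moves in all.
Check: order respected (1 at step 6, 2 at step 7); 16 moves as required.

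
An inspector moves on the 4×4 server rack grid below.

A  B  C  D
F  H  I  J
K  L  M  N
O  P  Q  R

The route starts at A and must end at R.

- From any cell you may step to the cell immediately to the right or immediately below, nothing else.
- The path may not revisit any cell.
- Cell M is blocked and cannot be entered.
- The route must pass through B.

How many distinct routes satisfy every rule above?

4

A right/down-only route from A to R makes exactly 3 down-moves and 3 right-moves in some order.
With no other constraints that would be C(6,3) = 20 routes.
Split at B and multiply the segment counts (each segment already excludes blocked cells): A→B: 1; B→R: 4; product = 4.
That gives 4 routes.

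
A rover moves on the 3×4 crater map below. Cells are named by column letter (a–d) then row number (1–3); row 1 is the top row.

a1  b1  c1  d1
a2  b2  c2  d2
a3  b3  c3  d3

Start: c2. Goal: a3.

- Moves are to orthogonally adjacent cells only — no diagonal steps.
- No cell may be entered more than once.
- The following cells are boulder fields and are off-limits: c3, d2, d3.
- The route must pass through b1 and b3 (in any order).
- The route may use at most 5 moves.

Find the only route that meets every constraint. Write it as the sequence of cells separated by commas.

The 5-move cap with required stops at b1, b3 leaves no slack for detours.
Route from c2: up 1 to c1, left 1 to b1, down 2 to b3, left 1 to a3 — 5 moves in all.
Check: all required cells visited; 5 ≤ 5 moves.

c2, c1, b1, b2, b3, a3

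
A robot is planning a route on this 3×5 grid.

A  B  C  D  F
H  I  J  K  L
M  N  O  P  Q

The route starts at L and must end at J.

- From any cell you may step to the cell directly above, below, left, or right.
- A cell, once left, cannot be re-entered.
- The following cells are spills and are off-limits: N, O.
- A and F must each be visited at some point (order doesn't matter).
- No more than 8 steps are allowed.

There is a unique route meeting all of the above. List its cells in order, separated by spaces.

L F D C B A H I J

The 8-move cap with required stops at A, F leaves no slack for detours.
Route from L: up to F, 4× left (reaching A), down to H, 2× right (reaching J) — 8 moves in all.
Check: all required cells visited; 8 ≤ 8 moves.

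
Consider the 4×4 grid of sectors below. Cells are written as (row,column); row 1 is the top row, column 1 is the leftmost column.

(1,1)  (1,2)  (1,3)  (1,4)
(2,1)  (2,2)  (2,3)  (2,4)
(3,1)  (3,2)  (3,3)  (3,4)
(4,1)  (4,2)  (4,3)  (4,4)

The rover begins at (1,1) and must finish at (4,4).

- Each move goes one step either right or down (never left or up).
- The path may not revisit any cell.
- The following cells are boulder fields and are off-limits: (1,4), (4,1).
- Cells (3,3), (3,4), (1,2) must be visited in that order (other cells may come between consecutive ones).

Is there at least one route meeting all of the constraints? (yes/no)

(1,2) lies above (3,4), so going from (3,4) to (1,2) would need an upward move — but moves only go right/down, so (3,4) cannot be visited before (1,2).

no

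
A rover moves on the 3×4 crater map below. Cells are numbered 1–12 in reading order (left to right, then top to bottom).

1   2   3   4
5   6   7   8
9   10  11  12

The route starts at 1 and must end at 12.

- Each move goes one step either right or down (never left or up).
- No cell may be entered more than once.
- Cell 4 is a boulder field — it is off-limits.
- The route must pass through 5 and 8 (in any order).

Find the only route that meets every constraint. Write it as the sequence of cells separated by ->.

1 -> 5 -> 6 -> 7 -> 8 -> 12

Moves only go right or down, so the column and row indices never decrease.
Route from 1: down to 5, 3× right (reaching 8), down to 12 — 5 moves in all.
Check: all required cells visited.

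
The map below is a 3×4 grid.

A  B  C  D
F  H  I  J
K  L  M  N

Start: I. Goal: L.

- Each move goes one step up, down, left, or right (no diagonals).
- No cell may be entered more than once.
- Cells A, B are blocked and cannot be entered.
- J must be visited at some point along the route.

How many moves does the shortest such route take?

4

Any route passes through J somewhere between I and L. Summing Manhattan distances along the two legs (I → J → L) gives a lower bound of 1 + 3 = 4 moves.
A route of 4 moves achieves this: I → J → N → M → L.
Since 4 matches the lower bound, it is optimal.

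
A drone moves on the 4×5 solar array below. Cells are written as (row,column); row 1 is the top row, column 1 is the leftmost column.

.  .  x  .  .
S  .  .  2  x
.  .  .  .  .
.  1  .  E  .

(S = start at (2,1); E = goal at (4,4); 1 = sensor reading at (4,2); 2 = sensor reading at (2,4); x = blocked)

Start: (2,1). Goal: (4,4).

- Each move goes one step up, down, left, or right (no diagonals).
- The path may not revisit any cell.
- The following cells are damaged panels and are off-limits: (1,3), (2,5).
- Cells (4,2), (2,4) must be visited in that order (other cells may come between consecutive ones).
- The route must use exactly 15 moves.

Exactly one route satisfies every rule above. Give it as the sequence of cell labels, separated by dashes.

The waypoints must appear in the order (4,2), (2,4), with no cell reused.
Route from (2,1): up to (1,1), right to (1,2), 2× down (reaching (3,2)), left to (3,1), down to (4,1), 2× right (reaching (4,3)), 2× up (reaching (2,3)), right to (2,4), down to (3,4), right to (3,5), down to (4,5), left to (4,4) — 15 moves in all.
Check: order respected (1 at step 7, 2 at step 11); 15 moves as required.

(2,1) - (1,1) - (1,2) - (2,2) - (3,2) - (3,1) - (4,1) - (4,2) - (4,3) - (3,3) - (2,3) - (2,4) - (3,4) - (3,5) - (4,5) - (4,4)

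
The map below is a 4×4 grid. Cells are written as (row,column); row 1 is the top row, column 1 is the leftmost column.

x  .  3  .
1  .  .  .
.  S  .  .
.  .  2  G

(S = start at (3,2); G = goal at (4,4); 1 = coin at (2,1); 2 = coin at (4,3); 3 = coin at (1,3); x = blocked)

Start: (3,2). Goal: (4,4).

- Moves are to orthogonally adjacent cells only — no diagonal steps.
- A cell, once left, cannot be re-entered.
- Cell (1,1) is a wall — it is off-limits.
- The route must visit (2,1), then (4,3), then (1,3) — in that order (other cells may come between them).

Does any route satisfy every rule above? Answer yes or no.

yes

One route that works: (3,2) → (2,2) → (2,1) → (3,1) → (4,1) → (4,2) → (4,3) → (3,3) → (2,3) → (1,3) → (1,4) → (2,4) → (3,4) → (4,4).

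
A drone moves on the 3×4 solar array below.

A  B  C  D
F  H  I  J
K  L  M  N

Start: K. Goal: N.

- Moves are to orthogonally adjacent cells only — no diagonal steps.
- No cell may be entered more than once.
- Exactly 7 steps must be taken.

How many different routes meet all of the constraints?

Need simple routes of exactly 7 moves from K to N (Manhattan distance 3, so 2 moves are spent on a detour and 2 undoing it).
Branch systematically from the start, pruning whenever the remaining move budget drops below the Manhattan distance to N or differs from it in parity. Grouping the completions by first move — via F: 11; via L: 5 — and summing: 11 + 5 = 16.
That gives 16 routes.

16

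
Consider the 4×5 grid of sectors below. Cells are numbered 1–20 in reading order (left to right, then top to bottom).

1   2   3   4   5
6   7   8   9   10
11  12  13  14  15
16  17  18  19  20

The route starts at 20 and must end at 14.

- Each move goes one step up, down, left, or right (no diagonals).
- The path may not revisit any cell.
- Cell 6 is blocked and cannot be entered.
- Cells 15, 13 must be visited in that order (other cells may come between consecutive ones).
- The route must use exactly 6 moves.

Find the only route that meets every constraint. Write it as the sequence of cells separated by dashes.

The waypoints must appear in the order 15, 13, with no cell reused.
Route from 20: 2× up (reaching 10), 2× left (reaching 8), down to 13, right to 14 — 6 moves in all.
Check: order respected (15 at step 1, 13 at step 5); 6 moves as required.

20 - 15 - 10 - 9 - 8 - 13 - 14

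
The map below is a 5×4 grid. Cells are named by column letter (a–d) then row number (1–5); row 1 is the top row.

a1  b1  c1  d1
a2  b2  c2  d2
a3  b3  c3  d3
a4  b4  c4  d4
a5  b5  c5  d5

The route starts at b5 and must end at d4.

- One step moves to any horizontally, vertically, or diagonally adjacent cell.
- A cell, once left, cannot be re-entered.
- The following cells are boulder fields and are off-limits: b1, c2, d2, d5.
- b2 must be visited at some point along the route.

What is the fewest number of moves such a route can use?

5

Any route passes through b2 somewhere between b5 and d4. Summing Chebyshev distances along the two legs (b5 → b2 → d4) gives a lower bound of 3 + 2 = 5 moves.
A route of 5 moves achieves this: b5 → a4 → a3 → b2 → c3 → d4.
Since 5 matches the lower bound, it is optimal.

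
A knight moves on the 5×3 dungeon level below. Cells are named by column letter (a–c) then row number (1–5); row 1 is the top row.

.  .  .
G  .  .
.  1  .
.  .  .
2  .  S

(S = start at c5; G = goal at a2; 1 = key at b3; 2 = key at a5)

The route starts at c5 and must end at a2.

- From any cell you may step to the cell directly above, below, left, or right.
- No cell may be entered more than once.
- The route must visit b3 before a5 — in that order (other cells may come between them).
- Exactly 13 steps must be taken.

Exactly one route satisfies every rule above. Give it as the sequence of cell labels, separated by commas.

The waypoints must appear in the order b3, a5, with no cell reused.
Route from c5: 4× up (reaching c1), left to b1, 4× down (reaching b5), left to a5, 3× up (reaching a2) — 13 moves in all.
Check: order respected (1 at step 7, 2 at step 10); 13 moves as required.

c5, c4, c3, c2, c1, b1, b2, b3, b4, b5, a5, a4, a3, a2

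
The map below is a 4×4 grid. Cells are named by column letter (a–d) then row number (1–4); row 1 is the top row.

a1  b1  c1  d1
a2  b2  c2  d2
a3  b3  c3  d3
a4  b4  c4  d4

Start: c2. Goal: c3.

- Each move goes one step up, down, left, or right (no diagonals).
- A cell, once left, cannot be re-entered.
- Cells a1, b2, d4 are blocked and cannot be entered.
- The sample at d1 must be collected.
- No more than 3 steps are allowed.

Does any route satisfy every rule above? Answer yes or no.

Even ignoring the no-revisit rule, getting from c2 to c3 via d1 needs at least 2 + 3 = 5 moves (Manhattan distance per leg), which exceeds the 3-move limit.

no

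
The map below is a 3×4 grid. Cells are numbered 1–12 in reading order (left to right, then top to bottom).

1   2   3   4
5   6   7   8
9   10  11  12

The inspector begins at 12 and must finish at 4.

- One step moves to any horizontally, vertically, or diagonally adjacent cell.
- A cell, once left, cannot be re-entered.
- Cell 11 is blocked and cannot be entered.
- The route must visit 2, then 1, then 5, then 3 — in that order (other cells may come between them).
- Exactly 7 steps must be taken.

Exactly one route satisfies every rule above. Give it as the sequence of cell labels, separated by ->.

12 -> 7 -> 2 -> 1 -> 5 -> 6 -> 3 -> 4

The waypoints must appear in the order 2, 1, 5, 3, with no cell reused.
Route from 12: up-left 2 to 2, left 1 to 1, down 1 to 5, right 1 to 6, up-right 1 to 3, right 1 to 4 — 7 moves in all.
Check: order respected (2 at step 2, 1 at step 3, 5 at step 4, 3 at step 6); 7 moves as required.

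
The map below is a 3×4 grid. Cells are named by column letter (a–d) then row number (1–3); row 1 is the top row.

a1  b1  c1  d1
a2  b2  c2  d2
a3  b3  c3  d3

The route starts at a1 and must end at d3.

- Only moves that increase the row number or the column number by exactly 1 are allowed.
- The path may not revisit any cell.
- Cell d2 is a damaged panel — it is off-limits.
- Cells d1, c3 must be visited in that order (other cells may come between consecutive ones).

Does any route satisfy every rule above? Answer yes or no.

no

c3 lies to the left of d1, so going from d1 to c3 would need a leftward move — but moves only go right/down, so d1 cannot be visited before c3.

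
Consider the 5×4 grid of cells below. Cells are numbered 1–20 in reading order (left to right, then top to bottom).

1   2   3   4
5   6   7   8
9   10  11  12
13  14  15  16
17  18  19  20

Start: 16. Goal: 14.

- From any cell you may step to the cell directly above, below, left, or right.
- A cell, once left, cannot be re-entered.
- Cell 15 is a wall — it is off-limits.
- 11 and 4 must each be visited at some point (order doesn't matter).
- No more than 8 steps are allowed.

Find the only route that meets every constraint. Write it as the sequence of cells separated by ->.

16 -> 12 -> 8 -> 4 -> 3 -> 7 -> 11 -> 10 -> 14

The 8-move cap with required stops at 11, 4 leaves no slack for detours.
Route from 16: up 3 to 4, left 1 to 3, down 2 to 11, left 1 to 10, down 1 to 14 — 8 moves in all.
Check: all required cells visited; 8 ≤ 8 moves.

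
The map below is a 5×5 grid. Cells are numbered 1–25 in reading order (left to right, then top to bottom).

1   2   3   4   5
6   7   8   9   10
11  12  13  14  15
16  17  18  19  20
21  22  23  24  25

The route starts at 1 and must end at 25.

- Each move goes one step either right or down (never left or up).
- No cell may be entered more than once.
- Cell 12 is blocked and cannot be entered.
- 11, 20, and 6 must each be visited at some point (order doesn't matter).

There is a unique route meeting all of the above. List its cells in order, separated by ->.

1 -> 6 -> 11 -> 16 -> 17 -> 18 -> 19 -> 20 -> 25

Moves only go right or down, so the column and row indices never decrease.
Route from 1: 3× down (reaching 16), 4× right (reaching 20), down to 25 — 8 moves in all.
Check: all required cells visited.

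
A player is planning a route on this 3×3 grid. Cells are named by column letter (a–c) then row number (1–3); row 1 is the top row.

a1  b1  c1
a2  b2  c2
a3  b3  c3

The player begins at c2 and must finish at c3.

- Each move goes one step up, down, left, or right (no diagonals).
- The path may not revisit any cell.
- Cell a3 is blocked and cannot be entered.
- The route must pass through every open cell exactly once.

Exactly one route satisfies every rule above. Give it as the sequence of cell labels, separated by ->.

c2 -> c1 -> b1 -> a1 -> a2 -> b2 -> b3 -> c3

Need to visit all 8 open cells exactly once, starting at c2 and ending at c3.
Cell a1 has only two open neighbours (a2 and b1), so the path must pass straight through it: one of those is the cell it's entered from and the other is where it exits.
Route from c2: up to c1, 2× left (reaching a1), down to a2, right to b2, down to b3, right to c3 — 7 moves in all.
Check: all 8 open cells covered.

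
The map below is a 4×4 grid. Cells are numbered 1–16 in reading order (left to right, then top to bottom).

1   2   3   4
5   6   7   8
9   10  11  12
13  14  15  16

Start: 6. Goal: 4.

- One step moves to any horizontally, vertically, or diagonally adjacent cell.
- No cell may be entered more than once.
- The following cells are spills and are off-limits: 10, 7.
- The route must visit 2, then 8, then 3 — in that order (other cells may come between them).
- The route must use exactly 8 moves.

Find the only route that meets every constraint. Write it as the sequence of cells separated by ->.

The waypoints must appear in the order 2, 8, 3, with no cell reused.
Route from 6: up 1 to 2, down-left 1 to 5, down 1 to 9, down-right 1 to 14, up-right 2 to 8, up-left 1 to 3, right 1 to 4 — 8 moves in all.
Check: order respected (2 at step 1, 8 at step 6, 3 at step 7); 8 moves as required.

6 -> 2 -> 5 -> 9 -> 14 -> 11 -> 8 -> 3 -> 4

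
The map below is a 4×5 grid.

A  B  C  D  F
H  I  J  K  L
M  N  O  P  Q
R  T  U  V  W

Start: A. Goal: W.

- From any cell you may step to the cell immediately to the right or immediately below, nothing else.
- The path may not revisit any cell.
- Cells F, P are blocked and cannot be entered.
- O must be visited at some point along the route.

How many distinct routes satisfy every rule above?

A right/down-only route from A to W makes exactly 3 down-moves and 4 right-moves in some order.
With no other constraints that would be C(7,3) = 35 routes.
Split at O and multiply the segment counts (each segment already excludes blocked cells): A→O: 6; O→W: 1; product = 6.
That gives 6 routes.

6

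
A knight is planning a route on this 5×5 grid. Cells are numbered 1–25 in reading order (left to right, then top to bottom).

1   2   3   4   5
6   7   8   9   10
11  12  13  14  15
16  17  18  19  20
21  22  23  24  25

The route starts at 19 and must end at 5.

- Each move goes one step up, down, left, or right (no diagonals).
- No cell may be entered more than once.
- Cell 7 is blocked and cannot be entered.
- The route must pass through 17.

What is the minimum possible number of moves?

8

Any route passes through 17 somewhere between 19 and 5. Summing Manhattan distances along the two legs (19 → 17 → 5) gives a lower bound of 2 + 6 = 8 moves.
A route of 8 moves achieves this: 19 → 18 → 17 → 12 → 13 → 8 → 3 → 4 → 5.
Since 8 matches the lower bound, it is optimal.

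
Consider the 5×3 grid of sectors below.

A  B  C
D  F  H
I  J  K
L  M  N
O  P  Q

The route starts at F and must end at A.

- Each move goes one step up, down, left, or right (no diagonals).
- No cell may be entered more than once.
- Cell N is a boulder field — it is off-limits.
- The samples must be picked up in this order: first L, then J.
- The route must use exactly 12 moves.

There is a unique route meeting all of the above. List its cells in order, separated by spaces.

F D I L O P M J K H C B A

The waypoints must appear in the order L, J, with no cell reused.
Route from F: left to D, 3× down (reaching O), right to P, 2× up (reaching J), right to K, 2× up (reaching C), 2× left (reaching A) — 12 moves in all.
Check: order respected (L at step 3, J at step 7); 12 moves as required.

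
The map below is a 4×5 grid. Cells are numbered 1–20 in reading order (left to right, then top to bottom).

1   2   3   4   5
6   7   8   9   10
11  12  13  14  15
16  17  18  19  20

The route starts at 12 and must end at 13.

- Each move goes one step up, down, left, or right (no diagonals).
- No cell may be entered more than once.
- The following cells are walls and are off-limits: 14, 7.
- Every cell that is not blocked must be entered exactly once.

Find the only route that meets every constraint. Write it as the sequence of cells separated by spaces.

12 17 16 11 6 1 2 3 8 9 4 5 10 15 20 19 18 13

Need to visit all 18 open cells exactly once, starting at 12 and ending at 13.
Cell 15 has only two open neighbours (10 and 20), so the path must pass straight through it: one of those is the cell it's entered from and the other is where it exits.
Route from 12: down to 17, left to 16, 3× up (reaching 1), 2× right (reaching 3), down to 8, right to 9, up to 4, right to 5, 3× down (reaching 20), 2× left (reaching 18), up to 13 — 17 moves in all.
Check: all 18 open cells covered.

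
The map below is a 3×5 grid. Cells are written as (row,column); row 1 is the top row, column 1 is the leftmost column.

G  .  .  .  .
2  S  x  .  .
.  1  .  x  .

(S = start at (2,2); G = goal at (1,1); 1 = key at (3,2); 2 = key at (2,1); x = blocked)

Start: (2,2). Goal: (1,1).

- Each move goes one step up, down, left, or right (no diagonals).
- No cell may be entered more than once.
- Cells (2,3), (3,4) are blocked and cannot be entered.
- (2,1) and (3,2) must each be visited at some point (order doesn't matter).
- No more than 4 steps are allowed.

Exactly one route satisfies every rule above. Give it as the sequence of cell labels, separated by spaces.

The 4-move cap with required stops at (2,1), (3,2) leaves no slack for detours.
Route from (2,2): down to (3,2), left to (3,1), 2× up (reaching (1,1)) — 4 moves in all.
Check: all required cells visited; 4 ≤ 4 moves.

(2,2) (3,2) (3,1) (2,1) (1,1)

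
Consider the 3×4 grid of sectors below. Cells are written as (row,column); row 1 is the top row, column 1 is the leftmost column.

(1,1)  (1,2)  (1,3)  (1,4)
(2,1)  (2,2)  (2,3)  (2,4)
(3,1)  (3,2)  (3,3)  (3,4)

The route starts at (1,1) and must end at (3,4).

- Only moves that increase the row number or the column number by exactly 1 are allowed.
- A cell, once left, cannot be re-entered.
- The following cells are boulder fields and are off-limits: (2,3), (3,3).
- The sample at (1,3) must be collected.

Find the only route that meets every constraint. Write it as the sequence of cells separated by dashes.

(1,1) - (1,2) - (1,3) - (1,4) - (2,4) - (3,4)

Moves only go right or down, so the column and row indices never decrease.
Route from (1,1): 3× right (reaching (1,4)), 2× down (reaching (3,4)) — 5 moves in all.
Check: all required cells visited.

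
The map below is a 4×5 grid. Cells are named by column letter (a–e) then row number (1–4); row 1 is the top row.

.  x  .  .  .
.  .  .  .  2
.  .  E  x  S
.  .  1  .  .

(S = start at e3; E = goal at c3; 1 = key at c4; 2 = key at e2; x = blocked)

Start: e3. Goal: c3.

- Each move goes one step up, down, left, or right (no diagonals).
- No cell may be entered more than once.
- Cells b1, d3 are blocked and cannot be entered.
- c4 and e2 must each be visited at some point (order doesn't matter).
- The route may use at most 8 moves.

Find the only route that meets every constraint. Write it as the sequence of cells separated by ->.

e3 -> e2 -> d2 -> c2 -> b2 -> b3 -> b4 -> c4 -> c3

The budget equals the shortest possible length, so every move has to be on a shortest route through the required cells.
Route from e3: up 1 to e2, left 3 to b2, down 2 to b4, right 1 to c4, up 1 to c3 — 8 moves in all.
Check: all required cells visited; 8 ≤ 8 moves.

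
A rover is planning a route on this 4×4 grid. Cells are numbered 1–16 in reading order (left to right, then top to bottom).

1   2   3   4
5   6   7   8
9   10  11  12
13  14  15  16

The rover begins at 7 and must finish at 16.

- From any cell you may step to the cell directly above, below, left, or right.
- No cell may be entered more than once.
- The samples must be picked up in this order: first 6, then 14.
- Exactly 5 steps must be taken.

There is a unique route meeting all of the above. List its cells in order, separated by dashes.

The waypoints must appear in the order 6, 14, with no cell reused.
Route from 7: left to 6, 2× down (reaching 14), 2× right (reaching 16) — 5 moves in all.
Check: order respected (6 at step 1, 14 at step 3); 5 moves as required.

7 - 6 - 10 - 14 - 15 - 16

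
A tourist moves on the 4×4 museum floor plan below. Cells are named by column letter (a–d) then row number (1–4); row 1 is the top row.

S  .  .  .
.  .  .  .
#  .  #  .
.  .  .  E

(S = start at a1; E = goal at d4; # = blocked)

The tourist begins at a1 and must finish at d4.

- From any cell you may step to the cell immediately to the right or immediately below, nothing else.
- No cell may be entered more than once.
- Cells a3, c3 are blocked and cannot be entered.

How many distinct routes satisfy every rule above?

6

A right/down-only route from a1 to d4 makes exactly 3 down-moves and 3 right-moves in some order.
With no other constraints that would be C(6,3) = 20 routes.
Subtract routes through each blocked cell (inclusion–exclusion for overlaps): − through a3: 4 − through c3: 12 + through a3&c3: 2 → 6.
That gives 6 routes.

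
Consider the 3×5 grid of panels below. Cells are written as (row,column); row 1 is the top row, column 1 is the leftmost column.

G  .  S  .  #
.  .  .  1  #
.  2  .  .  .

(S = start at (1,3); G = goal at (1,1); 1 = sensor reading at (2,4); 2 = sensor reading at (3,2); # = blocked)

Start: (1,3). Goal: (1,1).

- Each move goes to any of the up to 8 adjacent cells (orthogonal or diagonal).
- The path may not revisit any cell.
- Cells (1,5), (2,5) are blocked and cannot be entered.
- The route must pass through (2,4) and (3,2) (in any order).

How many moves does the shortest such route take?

5

Any route passes through (2,4) and (3,2) in some order between (1,3) and (1,1). Summing Chebyshev distances along each leg and taking the cheapest ordering ((1,3) → (2,4) → (3,2) → (1,1)) gives a lower bound of 1 + 2 + 2 = 5 moves.
A route of 5 moves achieves this: (1,3) → (2,4) → (2,3) → (3,2) → (2,1) → (1,1).
Since 5 matches the lower bound, it is optimal.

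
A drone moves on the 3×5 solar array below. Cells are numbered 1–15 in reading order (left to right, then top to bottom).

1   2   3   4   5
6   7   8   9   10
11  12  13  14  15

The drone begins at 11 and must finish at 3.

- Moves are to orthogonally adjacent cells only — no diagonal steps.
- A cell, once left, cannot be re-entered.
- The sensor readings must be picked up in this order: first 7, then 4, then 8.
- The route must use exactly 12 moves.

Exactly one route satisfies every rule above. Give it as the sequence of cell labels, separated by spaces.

The waypoints must appear in the order 7, 4, 8, with no cell reused.
Route from 11: up 1 to 6, right 1 to 7, down 1 to 12, right 3 to 15, up 2 to 5, left 1 to 4, down 1 to 9, left 1 to 8, up 1 to 3 — 12 moves in all.
Check: order respected (7 at step 2, 4 at step 9, 8 at step 11); 12 moves as required.

11 6 7 12 13 14 15 10 5 4 9 8 3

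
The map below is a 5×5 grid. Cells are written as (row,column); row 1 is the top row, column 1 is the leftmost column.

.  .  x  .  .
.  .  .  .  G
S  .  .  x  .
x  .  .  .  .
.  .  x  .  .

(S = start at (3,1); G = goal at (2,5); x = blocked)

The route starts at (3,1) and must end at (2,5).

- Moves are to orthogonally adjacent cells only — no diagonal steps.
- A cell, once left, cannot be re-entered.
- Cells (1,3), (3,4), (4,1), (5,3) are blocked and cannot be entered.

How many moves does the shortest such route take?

The Manhattan distance from (3,1) to (2,5) is |3−2| + |1−5| = 5, so at least 5 moves are needed.
A route of 5 moves achieves this: (3,1) → (2,1) → (2,2) → (2,3) → (2,4) → (2,5).
Since 5 matches the lower bound, it is optimal.

5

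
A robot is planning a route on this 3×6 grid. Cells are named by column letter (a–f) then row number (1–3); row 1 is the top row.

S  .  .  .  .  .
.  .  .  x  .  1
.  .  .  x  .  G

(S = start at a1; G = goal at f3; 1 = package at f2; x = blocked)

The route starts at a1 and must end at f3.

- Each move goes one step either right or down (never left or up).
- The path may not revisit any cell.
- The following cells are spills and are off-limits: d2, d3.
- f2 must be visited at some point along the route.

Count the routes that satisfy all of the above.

A right/down-only route from a1 to f3 makes exactly 2 down-moves and 5 right-moves in some order.
With no other constraints that would be C(7,2) = 21 routes.
Split at f2 and multiply the segment counts (each segment already excludes blocked cells): a1→f2: 2; f2→f3: 1; product = 2.
That gives 2 routes.

2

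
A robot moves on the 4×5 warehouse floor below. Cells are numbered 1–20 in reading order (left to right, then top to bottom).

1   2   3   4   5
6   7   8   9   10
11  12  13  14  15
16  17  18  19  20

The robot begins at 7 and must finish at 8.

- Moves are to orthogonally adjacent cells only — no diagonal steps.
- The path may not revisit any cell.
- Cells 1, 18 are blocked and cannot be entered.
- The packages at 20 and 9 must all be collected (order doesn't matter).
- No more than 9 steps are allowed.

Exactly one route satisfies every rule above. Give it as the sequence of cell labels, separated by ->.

7 -> 12 -> 13 -> 14 -> 19 -> 20 -> 15 -> 10 -> 9 -> 8

The budget equals the shortest possible length, so every move has to be on a shortest route through the required cells.
Route from 7: down 1 to 12, right 2 to 14, down 1 to 19, right 1 to 20, up 2 to 10, left 2 to 8 — 9 moves in all.
Check: all required cells visited; 9 ≤ 9 moves.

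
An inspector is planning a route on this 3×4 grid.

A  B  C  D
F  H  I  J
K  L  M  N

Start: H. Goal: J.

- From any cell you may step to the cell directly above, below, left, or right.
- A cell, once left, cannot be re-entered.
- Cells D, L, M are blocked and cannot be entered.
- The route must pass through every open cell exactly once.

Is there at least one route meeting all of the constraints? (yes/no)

no

Cell K has only one open neighbour but is neither the start nor the goal, so a Hamiltonian route would have to both enter and leave it through the same neighbour — impossible without revisiting.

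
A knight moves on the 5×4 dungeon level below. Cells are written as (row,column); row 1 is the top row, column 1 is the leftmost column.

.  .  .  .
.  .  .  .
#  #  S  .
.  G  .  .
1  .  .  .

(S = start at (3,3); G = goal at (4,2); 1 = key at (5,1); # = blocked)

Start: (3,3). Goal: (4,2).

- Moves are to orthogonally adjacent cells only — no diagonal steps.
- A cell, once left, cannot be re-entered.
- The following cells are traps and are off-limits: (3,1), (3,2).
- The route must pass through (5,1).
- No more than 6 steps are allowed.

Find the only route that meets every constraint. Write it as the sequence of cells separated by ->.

The budget equals the shortest possible length, so every move has to be on a shortest route through the required cells.
Route from (3,3): 2× down (reaching (5,3)), 2× left (reaching (5,1)), up to (4,1), right to (4,2) — 6 moves in all.
Check: all required cells visited; 6 ≤ 6 moves.

(3,3) -> (4,3) -> (5,3) -> (5,2) -> (5,1) -> (4,1) -> (4,2)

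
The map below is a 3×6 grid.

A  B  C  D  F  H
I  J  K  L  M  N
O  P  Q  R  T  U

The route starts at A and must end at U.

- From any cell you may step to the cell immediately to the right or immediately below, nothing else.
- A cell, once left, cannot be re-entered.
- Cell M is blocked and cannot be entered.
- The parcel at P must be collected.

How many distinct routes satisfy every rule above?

A right/down-only route from A to U makes exactly 2 down-moves and 5 right-moves in some order.
With no other constraints that would be C(7,2) = 21 routes.
Split at P and multiply the segment counts (each segment already excludes blocked cells): A→P: 3; P→U: 1; product = 3.
That gives 3 routes.

3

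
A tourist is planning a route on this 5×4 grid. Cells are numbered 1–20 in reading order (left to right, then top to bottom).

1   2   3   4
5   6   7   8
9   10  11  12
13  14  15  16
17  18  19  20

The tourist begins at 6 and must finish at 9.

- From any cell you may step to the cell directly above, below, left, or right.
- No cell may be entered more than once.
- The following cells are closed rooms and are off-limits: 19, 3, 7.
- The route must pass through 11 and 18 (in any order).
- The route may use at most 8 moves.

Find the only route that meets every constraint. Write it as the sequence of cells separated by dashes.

6 - 10 - 11 - 15 - 14 - 18 - 17 - 13 - 9

The 8-move cap with required stops at 11, 18 leaves no slack for detours.
Route from 6: down 1 to 10, right 1 to 11, down 1 to 15, left 1 to 14, down 1 to 18, left 1 to 17, up 2 to 9 — 8 moves in all.
Check: all required cells visited; 8 ≤ 8 moves.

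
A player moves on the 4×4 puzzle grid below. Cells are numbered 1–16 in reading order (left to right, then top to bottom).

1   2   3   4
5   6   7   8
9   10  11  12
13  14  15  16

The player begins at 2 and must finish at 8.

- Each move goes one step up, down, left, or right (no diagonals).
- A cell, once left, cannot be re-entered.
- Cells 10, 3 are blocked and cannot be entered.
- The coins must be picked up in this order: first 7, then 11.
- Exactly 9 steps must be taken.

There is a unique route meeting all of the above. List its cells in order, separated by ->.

2 -> 1 -> 5 -> 6 -> 7 -> 11 -> 15 -> 16 -> 12 -> 8

The waypoints must appear in the order 7, 11, with no cell reused.
Route from 2: left 1 to 1, down 1 to 5, right 2 to 7, down 2 to 15, right 1 to 16, up 2 to 8 — 9 moves in all.
Check: order respected (7 at step 4, 11 at step 5); 9 moves as required.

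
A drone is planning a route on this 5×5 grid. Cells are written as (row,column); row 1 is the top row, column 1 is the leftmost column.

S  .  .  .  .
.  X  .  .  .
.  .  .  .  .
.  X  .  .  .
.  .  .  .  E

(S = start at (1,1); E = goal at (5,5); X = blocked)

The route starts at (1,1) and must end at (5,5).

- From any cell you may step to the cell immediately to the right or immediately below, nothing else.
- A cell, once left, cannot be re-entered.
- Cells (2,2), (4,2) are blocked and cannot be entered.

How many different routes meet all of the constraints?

22

A right/down-only route from (1,1) to (5,5) makes exactly 4 down-moves and 4 right-moves in some order.
With no other constraints that would be C(8,4) = 70 routes.
Subtract routes through each blocked cell (inclusion–exclusion for overlaps): − through (2,2): 40 − through (4,2): 16 + through (2,2)&(4,2): 8 → 22.
That gives 22 routes.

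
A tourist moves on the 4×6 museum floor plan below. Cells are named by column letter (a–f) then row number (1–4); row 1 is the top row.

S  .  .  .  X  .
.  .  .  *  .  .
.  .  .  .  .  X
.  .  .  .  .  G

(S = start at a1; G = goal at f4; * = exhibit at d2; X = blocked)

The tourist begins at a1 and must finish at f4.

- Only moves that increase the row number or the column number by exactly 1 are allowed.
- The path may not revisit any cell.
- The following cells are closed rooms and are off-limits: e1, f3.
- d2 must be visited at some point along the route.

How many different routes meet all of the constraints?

12

A right/down-only route from a1 to f4 makes exactly 3 down-moves and 5 right-moves in some order.
With no other constraints that would be C(8,3) = 56 routes.
Split at d2 and multiply the segment counts (each segment already excludes blocked cells): a1→d2: 4; d2→f4: 3; product = 12.
That gives 12 routes.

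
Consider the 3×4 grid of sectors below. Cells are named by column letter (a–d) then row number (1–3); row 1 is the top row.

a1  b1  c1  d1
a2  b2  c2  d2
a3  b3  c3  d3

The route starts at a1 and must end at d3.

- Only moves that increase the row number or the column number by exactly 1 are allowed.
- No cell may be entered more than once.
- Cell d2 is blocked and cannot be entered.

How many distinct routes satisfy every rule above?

6

A right/down-only route from a1 to d3 makes exactly 2 down-moves and 3 right-moves in some order.
With no other constraints that would be C(5,2) = 10 routes.
Subtract routes through each blocked cell (inclusion–exclusion for overlaps): − through d2: 4 → 6.
That gives 6 routes.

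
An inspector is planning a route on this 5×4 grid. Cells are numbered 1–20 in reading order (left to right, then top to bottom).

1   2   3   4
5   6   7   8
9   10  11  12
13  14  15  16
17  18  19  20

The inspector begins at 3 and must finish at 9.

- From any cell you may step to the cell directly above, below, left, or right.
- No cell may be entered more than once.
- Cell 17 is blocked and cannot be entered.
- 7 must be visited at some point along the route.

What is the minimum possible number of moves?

Any route passes through 7 somewhere between 3 and 9. Summing Manhattan distances along the two legs (3 → 7 → 9) gives a lower bound of 1 + 3 = 4 moves.
A route of 4 moves achieves this: 3 → 7 → 11 → 10 → 9.
Since 4 matches the lower bound, it is optimal.

4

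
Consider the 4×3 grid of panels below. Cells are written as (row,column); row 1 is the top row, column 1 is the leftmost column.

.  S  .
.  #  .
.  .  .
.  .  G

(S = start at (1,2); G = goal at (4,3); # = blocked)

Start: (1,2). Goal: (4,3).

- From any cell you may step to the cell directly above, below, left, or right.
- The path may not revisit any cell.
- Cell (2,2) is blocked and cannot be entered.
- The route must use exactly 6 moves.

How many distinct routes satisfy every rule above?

Need simple routes of exactly 6 moves from (1,2) to (4,3) (Manhattan distance 4, so 1 moves are spent on a detour and 1 undoing it).
Enumerating: (1,2) (1,1) (2,1) (3,1) (4,1) (4,2) (4,3) | (1,2) (1,1) (2,1) (3,1) (3,2) (4,2) (4,3) | (1,2) (1,1) (2,1) (3,1) (3,2) (3,3) (4,3) | (1,2) (1,3) (2,3) (3,3) (3,2) (4,2) (4,3).
That gives 4 routes.

4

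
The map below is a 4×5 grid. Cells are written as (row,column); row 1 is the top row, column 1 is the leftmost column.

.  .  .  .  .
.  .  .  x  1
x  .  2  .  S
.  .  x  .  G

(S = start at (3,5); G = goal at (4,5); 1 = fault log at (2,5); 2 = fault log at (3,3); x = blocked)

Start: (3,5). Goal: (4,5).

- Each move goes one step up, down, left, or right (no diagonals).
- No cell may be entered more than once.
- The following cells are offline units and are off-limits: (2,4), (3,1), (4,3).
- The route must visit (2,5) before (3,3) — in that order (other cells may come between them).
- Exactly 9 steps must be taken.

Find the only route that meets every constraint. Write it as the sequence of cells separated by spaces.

(3,5) (2,5) (1,5) (1,4) (1,3) (2,3) (3,3) (3,4) (4,4) (4,5)

The waypoints must appear in the order (2,5), (3,3), with no cell reused.
Route from (3,5): up 2 to (1,5), left 2 to (1,3), down 2 to (3,3), right 1 to (3,4), down 1 to (4,4), right 1 to (4,5) — 9 moves in all.
Check: order respected (1 at step 1, 2 at step 6); 9 moves as required.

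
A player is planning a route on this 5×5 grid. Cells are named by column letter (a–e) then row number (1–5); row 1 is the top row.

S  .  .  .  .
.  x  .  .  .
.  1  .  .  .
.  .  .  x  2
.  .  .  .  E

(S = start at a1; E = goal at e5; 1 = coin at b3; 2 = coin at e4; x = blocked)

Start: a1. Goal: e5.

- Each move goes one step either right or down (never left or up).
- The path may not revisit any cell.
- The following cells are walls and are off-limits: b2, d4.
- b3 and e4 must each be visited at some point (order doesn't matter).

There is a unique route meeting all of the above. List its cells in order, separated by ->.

a1 -> a2 -> a3 -> b3 -> c3 -> d3 -> e3 -> e4 -> e5

Moves only go right or down, so the column and row indices never decrease.
Route from a1: down 2 to a3, right 4 to e3, down 2 to e5 — 8 moves in all.
Check: all required cells visited.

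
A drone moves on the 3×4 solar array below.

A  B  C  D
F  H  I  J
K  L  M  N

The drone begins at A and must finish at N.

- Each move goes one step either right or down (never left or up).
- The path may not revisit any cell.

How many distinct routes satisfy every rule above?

10

A right/down-only route from A to N makes exactly 2 down-moves and 3 right-moves in some order.
With no other constraints that would be C(5,2) = 10 routes.
That gives 10 routes.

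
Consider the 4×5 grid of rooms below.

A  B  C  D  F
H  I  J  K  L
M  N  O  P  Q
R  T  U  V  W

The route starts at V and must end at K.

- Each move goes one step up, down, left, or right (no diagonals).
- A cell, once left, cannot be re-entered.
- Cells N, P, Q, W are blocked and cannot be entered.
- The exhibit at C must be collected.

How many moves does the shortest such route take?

Any route passes through C somewhere between V and K. Summing Manhattan distances along the two legs (V → C → K) gives a lower bound of 4 + 2 = 6 moves.
A route of 6 moves achieves this: V → U → O → J → C → D → K.
Since 6 matches the lower bound, it is optimal.

6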